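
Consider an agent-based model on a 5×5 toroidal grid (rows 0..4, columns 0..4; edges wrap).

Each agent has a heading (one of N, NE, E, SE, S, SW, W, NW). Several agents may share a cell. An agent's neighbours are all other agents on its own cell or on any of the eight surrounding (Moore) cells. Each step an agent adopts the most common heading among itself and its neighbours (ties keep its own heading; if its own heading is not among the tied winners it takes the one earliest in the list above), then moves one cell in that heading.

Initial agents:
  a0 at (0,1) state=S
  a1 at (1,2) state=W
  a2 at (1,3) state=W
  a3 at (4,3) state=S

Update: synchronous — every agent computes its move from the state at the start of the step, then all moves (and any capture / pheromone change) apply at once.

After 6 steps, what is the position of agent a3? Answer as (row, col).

t=1: a0@(1,1):S a1@(1,1):W a2@(1,2):W a3@(0,3):S
t=2: a0@(1,0):W a1@(1,0):W a2@(1,1):W a3@(1,3):S
t=3: a0@(1,4):W a1@(1,4):W a2@(1,0):W a3@(2,3):S
t=4: a0@(1,3):W a1@(1,3):W a2@(1,4):W a3@(2,2):W
t=5: a0@(1,2):W a1@(1,2):W a2@(1,3):W a3@(2,1):W
t=6: a0@(1,1):W a1@(1,1):W a2@(1,2):W a3@(2,0):W

(2, 0)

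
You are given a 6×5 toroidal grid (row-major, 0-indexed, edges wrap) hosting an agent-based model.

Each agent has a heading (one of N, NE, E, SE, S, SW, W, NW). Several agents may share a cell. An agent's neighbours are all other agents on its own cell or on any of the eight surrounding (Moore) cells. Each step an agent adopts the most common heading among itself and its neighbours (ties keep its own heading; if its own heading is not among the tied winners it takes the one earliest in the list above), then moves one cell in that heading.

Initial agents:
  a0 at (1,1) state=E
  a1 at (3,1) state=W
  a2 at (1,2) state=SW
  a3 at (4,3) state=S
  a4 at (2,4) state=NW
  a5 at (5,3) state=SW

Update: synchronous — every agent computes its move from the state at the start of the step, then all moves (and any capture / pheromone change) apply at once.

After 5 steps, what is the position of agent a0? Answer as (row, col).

t=1: a0@(1,2):E a1@(3,0):W a2@(2,1):SW a3@(5,3):S a4@(1,3):NW a5@(0,2):SW
t=2: a0@(2,1):SW a1@(3,4):W a2@(3,0):SW a3@(0,3):S a4@(0,2):NW a5@(1,1):SW
t=3: a0@(3,0):SW a1@(3,3):W a2@(4,4):SW a3@(1,3):S a4@(5,1):NW a5@(2,0):SW
t=4: a0@(4,4):SW a1@(3,2):W a2@(5,3):SW a3@(2,3):S a4@(4,0):NW a5@(3,4):SW
t=5: a0@(5,3):SW a1@(3,1):W a2@(0,2):SW a3@(3,3):S a4@(5,4):SW a5@(4,3):SW

(5, 3)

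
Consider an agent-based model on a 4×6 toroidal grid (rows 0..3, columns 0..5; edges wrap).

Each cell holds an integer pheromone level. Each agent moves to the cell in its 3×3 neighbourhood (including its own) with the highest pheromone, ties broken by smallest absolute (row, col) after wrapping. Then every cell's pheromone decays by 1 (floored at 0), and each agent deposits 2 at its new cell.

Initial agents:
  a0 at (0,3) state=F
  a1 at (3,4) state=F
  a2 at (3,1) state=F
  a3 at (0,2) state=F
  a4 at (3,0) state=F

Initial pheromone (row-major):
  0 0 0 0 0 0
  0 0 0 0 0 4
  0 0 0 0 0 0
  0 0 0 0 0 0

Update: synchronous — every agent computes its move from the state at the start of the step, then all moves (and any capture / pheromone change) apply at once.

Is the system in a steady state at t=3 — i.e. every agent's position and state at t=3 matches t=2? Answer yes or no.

t=1: a0@(0,2) a1@(0,3) a2@(0,0) a3@(0,1) a4@(0,0) | pheromone: 4 2 2 2 0 0 / 0 0 0 0 0 3 / 0 0 0 0 0 0 / 0 0 0 0 0 0
t=2: a0@(0,1) a1@(0,2) a2@(0,0) a3@(0,0) a4@(0,0) | pheromone: 9 3 3 1 0 0 / 0 0 0 0 0 2 / 0 0 0 0 0 0 / 0 0 0 0 0 0
t=3: a0@(0,0) a1@(0,1) a2@(0,0) a3@(0,0) a4@(0,0) | pheromone: 16 4 2 0 0 0 / 0 0 0 0 0 1 / 0 0 0 0 0 0 / 0 0 0 0 0 0

no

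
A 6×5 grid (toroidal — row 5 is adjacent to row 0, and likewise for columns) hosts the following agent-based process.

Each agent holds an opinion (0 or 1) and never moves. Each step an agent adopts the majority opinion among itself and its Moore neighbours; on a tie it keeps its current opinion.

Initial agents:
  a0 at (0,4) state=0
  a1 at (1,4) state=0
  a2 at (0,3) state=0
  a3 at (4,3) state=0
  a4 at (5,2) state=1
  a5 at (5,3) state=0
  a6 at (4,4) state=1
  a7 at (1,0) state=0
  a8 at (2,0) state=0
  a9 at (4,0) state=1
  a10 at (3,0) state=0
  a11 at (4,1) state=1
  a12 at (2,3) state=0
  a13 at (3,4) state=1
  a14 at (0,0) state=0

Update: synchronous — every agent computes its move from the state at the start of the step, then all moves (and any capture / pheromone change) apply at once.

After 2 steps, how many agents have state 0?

10

t=1: a0@(0,4):0 a1@(1,4):0 a2@(0,3):0 a3@(4,3):1 a4@(5,2):0 a5@(5,3):0 a6@(4,4):1 a7@(1,0):0 a8@(2,0):0 a9@(4,0):1 a10@(3,0):1 a11@(4,1):1 a12@(2,3):0 a13@(3,4):0 a14@(0,0):0
t=2: a0@(0,4):0 a1@(1,4):0 a2@(0,3):0 a3@(4,3):0 a4@(5,2):0 a5@(5,3):0 a6@(4,4):1 a7@(1,0):0 a8@(2,0):0 a9@(4,0):1 a10@(3,0):1 a11@(4,1):1 a12@(2,3):0 a13@(3,4):1 a14@(0,0):0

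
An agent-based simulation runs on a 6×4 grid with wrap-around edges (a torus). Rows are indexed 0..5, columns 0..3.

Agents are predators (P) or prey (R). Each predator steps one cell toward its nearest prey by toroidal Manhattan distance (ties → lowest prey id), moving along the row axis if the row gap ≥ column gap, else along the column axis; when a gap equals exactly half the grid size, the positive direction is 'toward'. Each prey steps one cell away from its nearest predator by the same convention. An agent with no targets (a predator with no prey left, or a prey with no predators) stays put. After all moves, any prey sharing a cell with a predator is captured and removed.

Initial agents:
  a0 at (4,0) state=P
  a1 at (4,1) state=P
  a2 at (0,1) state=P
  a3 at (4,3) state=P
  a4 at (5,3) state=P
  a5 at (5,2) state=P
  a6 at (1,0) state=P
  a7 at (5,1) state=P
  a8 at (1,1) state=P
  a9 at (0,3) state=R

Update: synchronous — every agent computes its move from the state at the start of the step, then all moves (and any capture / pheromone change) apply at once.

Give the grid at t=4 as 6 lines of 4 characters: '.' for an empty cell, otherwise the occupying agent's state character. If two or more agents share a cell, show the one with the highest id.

t=1: a0@(5,0):P a1@(5,1):P a2@(0,2):P a3@(5,3):P a4@(0,3):P a5@(0,2):P a6@(0,0):P a7@(5,2):P a8@(1,2):P a9@(1,3):R
t=2: a0@(0,0):P a1@(0,1):P a2@(1,2):P a3@(0,3):P a4@(1,3):P a5@(1,2):P a6@(1,0):P a7@(0,2):P a8@(1,3):P a9@(2,3):R
t=3: a0@(1,0):P a1@(1,1):P a2@(2,2):P a3@(1,3):P a4@(2,3):P a5@(2,2):P a6@(2,0):P a7@(1,2):P a8@(2,3):P a9@(3,3):R
t=4: a0@(2,0):P a1@(2,1):P a2@(3,2):P a3@(2,3):P a4@(3,3):P a5@(3,2):P a6@(3,0):P a7@(2,2):P a8@(3,3):P a9@(4,3):R

....
....
PPPP
P.PP
...R
....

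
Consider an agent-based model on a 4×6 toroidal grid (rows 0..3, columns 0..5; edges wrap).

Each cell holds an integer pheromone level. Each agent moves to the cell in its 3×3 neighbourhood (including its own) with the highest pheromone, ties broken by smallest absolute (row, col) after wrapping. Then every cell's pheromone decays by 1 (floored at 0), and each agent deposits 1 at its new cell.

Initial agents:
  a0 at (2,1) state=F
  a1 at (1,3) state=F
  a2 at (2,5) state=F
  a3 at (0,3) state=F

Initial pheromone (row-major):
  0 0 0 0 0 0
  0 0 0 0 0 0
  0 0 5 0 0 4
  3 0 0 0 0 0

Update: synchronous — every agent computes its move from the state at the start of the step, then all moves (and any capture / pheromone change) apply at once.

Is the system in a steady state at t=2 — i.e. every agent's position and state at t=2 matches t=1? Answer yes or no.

yes

t=1: a0@(2,2) a1@(2,2) a2@(2,5) a3@(0,2) | pheromone: 0 0 1 0 0 0 / 0 0 0 0 0 0 / 0 0 6 0 0 4 / 2 0 0 0 0 0
t=2: a0@(2,2) a1@(2,2) a2@(2,5) a3@(0,2) | pheromone: 0 0 1 0 0 0 / 0 0 0 0 0 0 / 0 0 7 0 0 4 / 1 0 0 0 0 0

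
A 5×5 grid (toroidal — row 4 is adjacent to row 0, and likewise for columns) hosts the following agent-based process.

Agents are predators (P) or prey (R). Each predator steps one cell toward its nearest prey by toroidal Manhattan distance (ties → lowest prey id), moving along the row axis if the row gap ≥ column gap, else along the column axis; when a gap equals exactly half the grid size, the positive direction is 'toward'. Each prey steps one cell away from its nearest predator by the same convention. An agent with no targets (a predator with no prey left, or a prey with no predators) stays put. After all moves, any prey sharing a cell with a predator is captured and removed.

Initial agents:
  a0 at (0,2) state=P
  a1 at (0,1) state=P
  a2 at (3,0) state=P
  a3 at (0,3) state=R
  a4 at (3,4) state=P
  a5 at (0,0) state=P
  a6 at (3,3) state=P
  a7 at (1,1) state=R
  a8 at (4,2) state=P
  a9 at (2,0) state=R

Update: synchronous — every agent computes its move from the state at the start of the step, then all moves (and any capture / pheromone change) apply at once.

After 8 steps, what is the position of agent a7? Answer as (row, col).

(4, 1)

t=1: a0@(0,3):P a1@(1,1):P a2@(2,0):P a4@(2,4):P a5@(0,4):P a6@(4,3):P a7@(2,1):R a8@(0,2):P a9@(1,0):R
t=2: a0@(0,4):P a1@(2,1):P a2@(2,1):P a4@(2,0):P a5@(1,4):P a6@(3,3):P a7@(3,1):R a8@(1,2):P
t=3: a0@(4,4):P a1@(3,1):P a2@(3,1):P a4@(3,0):P a5@(2,4):P a6@(3,2):P a7@(4,1):R a8@(2,2):P
t=4: a0@(4,0):P a1@(4,1):P a2@(4,1):P a4@(4,0):P a5@(3,4):P a6@(4,2):P a7@(0,1):R a8@(3,2):P
t=5: a0@(0,0):P a1@(0,1):P a2@(0,1):P a4@(0,0):P a5@(4,4):P a6@(0,2):P a7@(1,1):R a8@(4,2):P
t=6: a0@(1,0):P a1@(1,1):P a2@(1,1):P a4@(1,0):P a5@(0,4):P a6@(1,2):P a7@(2,1):R a8@(0,2):P
t=7: a0@(2,0):P a1@(2,1):P a2@(2,1):P a4@(2,0):P a5@(1,4):P a6@(2,2):P a7@(3,1):R a8@(1,2):P
t=8: a0@(3,0):P a1@(3,1):P a2@(3,1):P a4@(3,0):P a5@(2,4):P a6@(3,2):P a7@(4,1):R a8@(2,2):P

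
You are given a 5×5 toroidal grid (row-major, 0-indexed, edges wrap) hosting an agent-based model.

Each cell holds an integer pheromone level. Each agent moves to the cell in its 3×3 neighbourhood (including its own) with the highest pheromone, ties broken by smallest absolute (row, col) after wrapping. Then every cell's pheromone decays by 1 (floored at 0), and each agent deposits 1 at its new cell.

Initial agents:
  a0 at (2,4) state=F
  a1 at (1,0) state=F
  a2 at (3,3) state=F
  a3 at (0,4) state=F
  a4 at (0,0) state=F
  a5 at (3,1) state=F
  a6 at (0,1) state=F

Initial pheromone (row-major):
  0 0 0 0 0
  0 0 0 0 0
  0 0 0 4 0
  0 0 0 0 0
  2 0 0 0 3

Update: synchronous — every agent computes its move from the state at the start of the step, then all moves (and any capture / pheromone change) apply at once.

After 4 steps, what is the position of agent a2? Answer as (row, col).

(2, 3)

t=1: a0@(2,3) a1@(0,0) a2@(2,3) a3@(4,4) a4@(4,4) a5@(4,0) a6@(4,0) | pheromone: 1 0 0 0 0 / 0 0 0 0 0 / 0 0 0 5 0 / 0 0 0 0 0 / 3 0 0 0 4
t=2: a0@(2,3) a1@(4,4) a2@(2,3) a3@(4,4) a4@(4,4) a5@(4,4) a6@(4,4) | pheromone: 0 0 0 0 0 / 0 0 0 0 0 / 0 0 0 6 0 / 0 0 0 0 0 / 2 0 0 0 8
t=3: a0@(2,3) a1@(4,4) a2@(2,3) a3@(4,4) a4@(4,4) a5@(4,4) a6@(4,4) | pheromone: 0 0 0 0 0 / 0 0 0 0 0 / 0 0 0 7 0 / 0 0 0 0 0 / 1 0 0 0 12
t=4: a0@(2,3) a1@(4,4) a2@(2,3) a3@(4,4) a4@(4,4) a5@(4,4) a6@(4,4) | pheromone: 0 0 0 0 0 / 0 0 0 0 0 / 0 0 0 8 0 / 0 0 0 0 0 / 0 0 0 0 16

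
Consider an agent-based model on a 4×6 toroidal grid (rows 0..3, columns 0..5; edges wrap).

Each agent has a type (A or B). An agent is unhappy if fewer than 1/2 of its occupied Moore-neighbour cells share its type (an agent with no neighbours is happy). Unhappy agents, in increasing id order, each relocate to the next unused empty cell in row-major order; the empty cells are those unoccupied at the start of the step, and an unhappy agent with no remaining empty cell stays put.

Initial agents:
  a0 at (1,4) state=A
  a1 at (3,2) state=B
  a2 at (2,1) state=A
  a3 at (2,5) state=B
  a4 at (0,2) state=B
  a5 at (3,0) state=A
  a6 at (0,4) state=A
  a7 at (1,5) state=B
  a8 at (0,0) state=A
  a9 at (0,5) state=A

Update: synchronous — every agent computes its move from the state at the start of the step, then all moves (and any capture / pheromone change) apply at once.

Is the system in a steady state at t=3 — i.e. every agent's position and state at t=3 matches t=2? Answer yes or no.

yes

t=1: a0@(1,4):A a1@(3,2):B a2@(2,1):A a3@(0,1):B a4@(0,2):B a5@(3,0):A a6@(0,4):A a7@(0,3):B a8@(0,0):A a9@(0,5):A
t=2: (unchanged — steady state)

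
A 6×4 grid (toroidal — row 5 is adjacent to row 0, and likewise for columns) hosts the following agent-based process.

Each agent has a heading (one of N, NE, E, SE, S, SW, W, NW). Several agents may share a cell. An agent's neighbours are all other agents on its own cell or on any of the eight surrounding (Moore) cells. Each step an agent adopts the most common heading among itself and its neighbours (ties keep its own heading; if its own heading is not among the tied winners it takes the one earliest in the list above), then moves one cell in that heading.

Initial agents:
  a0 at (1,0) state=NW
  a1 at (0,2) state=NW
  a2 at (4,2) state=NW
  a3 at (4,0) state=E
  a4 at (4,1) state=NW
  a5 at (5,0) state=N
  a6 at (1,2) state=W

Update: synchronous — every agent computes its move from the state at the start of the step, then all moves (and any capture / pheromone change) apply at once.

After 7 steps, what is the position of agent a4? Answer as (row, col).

t=1: a0@(0,3):NW a1@(5,1):NW a2@(3,1):NW a3@(4,1):E a4@(3,0):NW a5@(4,0):N a6@(1,1):W
t=2: a0@(5,2):NW a1@(4,0):NW a2@(2,0):NW a3@(3,0):NW a4@(2,3):NW a5@(3,3):NW a6@(1,0):W
t=3: a0@(4,1):NW a1@(3,3):NW a2@(1,3):NW a3@(2,3):NW a4@(1,2):NW a5@(2,2):NW a6@(0,3):NW
t=4: a0@(3,0):NW a1@(2,2):NW a2@(0,2):NW a3@(1,2):NW a4@(0,1):NW a5@(1,1):NW a6@(5,2):NW
t=5: a0@(2,3):NW a1@(1,1):NW a2@(5,1):NW a3@(0,1):NW a4@(5,0):NW a5@(0,0):NW a6@(4,1):NW
t=6: a0@(1,2):NW a1@(0,0):NW a2@(4,0):NW a3@(5,0):NW a4@(4,3):NW a5@(5,3):NW a6@(3,0):NW
t=7: a0@(0,1):NW a1@(5,3):NW a2@(3,3):NW a3@(4,3):NW a4@(3,2):NW a5@(4,2):NW a6@(2,3):NW

(3, 2)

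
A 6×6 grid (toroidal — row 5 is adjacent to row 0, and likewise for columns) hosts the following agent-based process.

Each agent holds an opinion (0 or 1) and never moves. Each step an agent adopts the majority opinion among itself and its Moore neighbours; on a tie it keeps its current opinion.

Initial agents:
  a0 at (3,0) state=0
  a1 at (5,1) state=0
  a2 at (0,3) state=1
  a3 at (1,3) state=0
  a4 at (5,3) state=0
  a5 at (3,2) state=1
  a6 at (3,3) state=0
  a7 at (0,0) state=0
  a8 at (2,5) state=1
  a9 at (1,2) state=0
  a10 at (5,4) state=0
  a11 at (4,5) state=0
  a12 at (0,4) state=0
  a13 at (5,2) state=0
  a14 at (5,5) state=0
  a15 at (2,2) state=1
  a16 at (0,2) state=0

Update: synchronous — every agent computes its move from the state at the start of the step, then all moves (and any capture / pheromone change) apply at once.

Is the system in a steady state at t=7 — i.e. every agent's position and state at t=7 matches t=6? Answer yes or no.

yes

t=1: a0@(3,0):0 a1@(5,1):0 a2@(0,3):0 a3@(1,3):0 a4@(5,3):0 a5@(3,2):1 a6@(3,3):1 a7@(0,0):0 a8@(2,5):1 a9@(1,2):0 a10@(5,4):0 a11@(4,5):0 a12@(0,4):0 a13@(5,2):0 a14@(5,5):0 a15@(2,2):0 a16@(0,2):0
t=2: (unchanged — steady state)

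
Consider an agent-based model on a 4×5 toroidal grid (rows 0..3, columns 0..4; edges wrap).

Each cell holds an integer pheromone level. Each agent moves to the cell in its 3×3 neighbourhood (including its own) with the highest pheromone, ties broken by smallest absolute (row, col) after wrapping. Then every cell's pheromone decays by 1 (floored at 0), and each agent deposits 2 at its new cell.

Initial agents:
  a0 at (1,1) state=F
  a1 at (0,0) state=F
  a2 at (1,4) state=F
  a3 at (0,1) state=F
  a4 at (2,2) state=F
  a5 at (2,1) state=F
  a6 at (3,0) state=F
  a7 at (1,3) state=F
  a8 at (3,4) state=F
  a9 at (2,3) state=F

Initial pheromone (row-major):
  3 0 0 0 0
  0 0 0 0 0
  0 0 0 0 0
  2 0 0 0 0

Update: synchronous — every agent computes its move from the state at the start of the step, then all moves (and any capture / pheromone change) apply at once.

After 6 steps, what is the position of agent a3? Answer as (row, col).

t=1: a0@(0,0) a1@(0,0) a2@(0,0) a3@(0,0) a4@(1,1) a5@(3,0) a6@(0,0) a7@(0,2) a8@(0,0) a9@(1,2) | pheromone: 14 0 2 0 0 / 0 2 2 0 0 / 0 0 0 0 0 / 3 0 0 0 0
t=2: a0@(0,0) a1@(0,0) a2@(0,0) a3@(0,0) a4@(0,0) a5@(0,0) a6@(0,0) a7@(0,2) a8@(0,0) a9@(0,2) | pheromone: 29 0 5 0 0 / 0 1 1 0 0 / 0 0 0 0 0 / 2 0 0 0 0
t=3: a0@(0,0) a1@(0,0) a2@(0,0) a3@(0,0) a4@(0,0) a5@(0,0) a6@(0,0) a7@(0,2) a8@(0,0) a9@(0,2) | pheromone: 44 0 8 0 0 / 0 0 0 0 0 / 0 0 0 0 0 / 1 0 0 0 0
t=4: a0@(0,0) a1@(0,0) a2@(0,0) a3@(0,0) a4@(0,0) a5@(0,0) a6@(0,0) a7@(0,2) a8@(0,0) a9@(0,2) | pheromone: 59 0 11 0 0 / 0 0 0 0 0 / 0 0 0 0 0 / 0 0 0 0 0
t=5: a0@(0,0) a1@(0,0) a2@(0,0) a3@(0,0) a4@(0,0) a5@(0,0) a6@(0,0) a7@(0,2) a8@(0,0) a9@(0,2) | pheromone: 74 0 14 0 0 / 0 0 0 0 0 / 0 0 0 0 0 / 0 0 0 0 0
t=6: a0@(0,0) a1@(0,0) a2@(0,0) a3@(0,0) a4@(0,0) a5@(0,0) a6@(0,0) a7@(0,2) a8@(0,0) a9@(0,2) | pheromone: 89 0 17 0 0 / 0 0 0 0 0 / 0 0 0 0 0 / 0 0 0 0 0

(0, 0)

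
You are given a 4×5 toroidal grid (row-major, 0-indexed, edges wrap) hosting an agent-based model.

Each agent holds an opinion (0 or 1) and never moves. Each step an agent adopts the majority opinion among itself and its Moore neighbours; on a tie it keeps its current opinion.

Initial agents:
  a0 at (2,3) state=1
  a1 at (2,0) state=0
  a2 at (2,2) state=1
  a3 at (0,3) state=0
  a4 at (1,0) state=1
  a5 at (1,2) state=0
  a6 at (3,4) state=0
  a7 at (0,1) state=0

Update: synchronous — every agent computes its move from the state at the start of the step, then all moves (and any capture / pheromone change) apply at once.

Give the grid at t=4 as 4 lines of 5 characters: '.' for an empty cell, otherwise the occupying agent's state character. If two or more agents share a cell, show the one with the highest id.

.0.0.
0.0..
0.11.
....0

t=1: a0@(2,3):1 a1@(2,0):0 a2@(2,2):1 a3@(0,3):0 a4@(1,0):0 a5@(1,2):0 a6@(3,4):0 a7@(0,1):0
t=2: (unchanged — steady state)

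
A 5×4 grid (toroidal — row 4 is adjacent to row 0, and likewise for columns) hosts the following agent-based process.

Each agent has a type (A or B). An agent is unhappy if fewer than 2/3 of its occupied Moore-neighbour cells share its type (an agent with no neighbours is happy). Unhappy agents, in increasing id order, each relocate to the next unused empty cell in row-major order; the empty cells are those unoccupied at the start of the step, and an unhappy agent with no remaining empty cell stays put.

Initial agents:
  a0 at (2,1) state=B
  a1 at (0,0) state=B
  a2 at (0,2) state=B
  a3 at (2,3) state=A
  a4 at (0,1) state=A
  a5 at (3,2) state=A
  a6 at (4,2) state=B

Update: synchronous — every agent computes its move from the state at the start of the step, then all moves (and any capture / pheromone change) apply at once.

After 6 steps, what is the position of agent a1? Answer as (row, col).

(1, 1)

t=1: a0@(0,3):B a1@(1,0):B a2@(1,1):B a3@(2,3):A a4@(1,2):A a5@(1,3):A a6@(2,0):B
t=2: a0@(0,0):B a1@(0,1):B a2@(1,1):B a3@(0,2):A a4@(2,1):A a5@(2,2):A a6@(3,0):B
t=3: a0@(0,0):B a1@(0,1):B a2@(0,3):B a3@(1,0):A a4@(1,2):A a5@(1,3):A a6@(2,0):B
t=4: a0@(0,2):B a1@(1,1):B a2@(2,1):B a3@(2,2):A a4@(2,3):A a5@(3,0):A a6@(3,1):B
t=5: a0@(0,2):B a1@(1,1):B a2@(0,0):B a3@(0,1):A a4@(2,3):A a5@(0,3):A a6@(1,0):B
t=6: a0@(1,2):B a1@(1,1):B a2@(1,3):B a3@(2,0):A a4@(2,1):A a5@(2,2):A a6@(3,0):B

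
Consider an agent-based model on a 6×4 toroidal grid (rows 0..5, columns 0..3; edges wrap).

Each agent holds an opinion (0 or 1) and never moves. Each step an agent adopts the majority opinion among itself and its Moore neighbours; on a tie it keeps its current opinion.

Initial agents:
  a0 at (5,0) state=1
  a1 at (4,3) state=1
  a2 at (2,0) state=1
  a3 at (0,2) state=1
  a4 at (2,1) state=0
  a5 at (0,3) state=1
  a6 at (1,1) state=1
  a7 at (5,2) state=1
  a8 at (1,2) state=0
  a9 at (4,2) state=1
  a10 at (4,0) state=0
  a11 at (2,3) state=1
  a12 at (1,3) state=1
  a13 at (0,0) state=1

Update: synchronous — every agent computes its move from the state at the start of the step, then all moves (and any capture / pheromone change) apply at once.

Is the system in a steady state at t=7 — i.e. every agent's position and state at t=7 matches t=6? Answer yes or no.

yes

t=1: a0@(5,0):1 a1@(4,3):1 a2@(2,0):1 a3@(0,2):1 a4@(2,1):0 a5@(0,3):1 a6@(1,1):1 a7@(5,2):1 a8@(1,2):1 a9@(4,2):1 a10@(4,0):1 a11@(2,3):1 a12@(1,3):1 a13@(0,0):1
t=2: a0@(5,0):1 a1@(4,3):1 a2@(2,0):1 a3@(0,2):1 a4@(2,1):1 a5@(0,3):1 a6@(1,1):1 a7@(5,2):1 a8@(1,2):1 a9@(4,2):1 a10@(4,0):1 a11@(2,3):1 a12@(1,3):1 a13@(0,0):1
t=3: (unchanged — steady state)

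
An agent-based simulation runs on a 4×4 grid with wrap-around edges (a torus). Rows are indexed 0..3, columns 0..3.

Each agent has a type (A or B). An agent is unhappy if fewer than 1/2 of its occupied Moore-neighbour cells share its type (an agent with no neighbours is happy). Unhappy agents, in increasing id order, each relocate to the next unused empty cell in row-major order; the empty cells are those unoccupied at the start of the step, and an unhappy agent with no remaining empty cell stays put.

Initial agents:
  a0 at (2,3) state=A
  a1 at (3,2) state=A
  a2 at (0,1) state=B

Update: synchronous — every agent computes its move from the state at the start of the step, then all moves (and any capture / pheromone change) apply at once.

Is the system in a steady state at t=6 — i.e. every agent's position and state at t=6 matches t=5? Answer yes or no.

t=1: a0@(2,3):A a1@(3,2):A a2@(0,0):B
t=2: (unchanged — steady state)

yes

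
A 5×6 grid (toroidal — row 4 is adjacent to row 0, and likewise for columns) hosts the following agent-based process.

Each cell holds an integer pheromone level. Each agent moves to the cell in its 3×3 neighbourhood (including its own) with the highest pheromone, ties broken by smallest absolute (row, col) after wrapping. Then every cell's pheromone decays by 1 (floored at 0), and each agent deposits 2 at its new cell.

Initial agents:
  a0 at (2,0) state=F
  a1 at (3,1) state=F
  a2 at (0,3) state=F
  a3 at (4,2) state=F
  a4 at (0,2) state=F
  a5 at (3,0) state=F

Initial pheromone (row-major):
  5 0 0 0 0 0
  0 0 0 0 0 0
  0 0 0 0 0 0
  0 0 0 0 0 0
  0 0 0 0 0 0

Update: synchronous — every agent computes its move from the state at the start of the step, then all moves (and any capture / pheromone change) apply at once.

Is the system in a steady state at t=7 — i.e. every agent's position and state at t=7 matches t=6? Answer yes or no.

yes

t=1: a0@(1,0) a1@(2,0) a2@(0,2) a3@(0,1) a4@(0,1) a5@(2,0) | pheromone: 4 4 2 0 0 0 / 2 0 0 0 0 0 / 4 0 0 0 0 0 / 0 0 0 0 0 0 / 0 0 0 0 0 0
t=2: a0@(0,0) a1@(2,0) a2@(0,1) a3@(0,0) a4@(0,0) a5@(2,0) | pheromone: 9 5 1 0 0 0 / 1 0 0 0 0 0 / 7 0 0 0 0 0 / 0 0 0 0 0 0 / 0 0 0 0 0 0
t=3: a0@(0,0) a1@(2,0) a2@(0,0) a3@(0,0) a4@(0,0) a5@(2,0) | pheromone: 16 4 0 0 0 0 / 0 0 0 0 0 0 / 10 0 0 0 0 0 / 0 0 0 0 0 0 / 0 0 0 0 0 0
t=4: a0@(0,0) a1@(2,0) a2@(0,0) a3@(0,0) a4@(0,0) a5@(2,0) | pheromone: 23 3 0 0 0 0 / 0 0 0 0 0 0 / 13 0 0 0 0 0 / 0 0 0 0 0 0 / 0 0 0 0 0 0
t=5: a0@(0,0) a1@(2,0) a2@(0,0) a3@(0,0) a4@(0,0) a5@(2,0) | pheromone: 30 2 0 0 0 0 / 0 0 0 0 0 0 / 16 0 0 0 0 0 / 0 0 0 0 0 0 / 0 0 0 0 0 0
t=6: a0@(0,0) a1@(2,0) a2@(0,0) a3@(0,0) a4@(0,0) a5@(2,0) | pheromone: 37 1 0 0 0 0 / 0 0 0 0 0 0 / 19 0 0 0 0 0 / 0 0 0 0 0 0 / 0 0 0 0 0 0
t=7: a0@(0,0) a1@(2,0) a2@(0,0) a3@(0,0) a4@(0,0) a5@(2,0) | pheromone: 44 0 0 0 0 0 / 0 0 0 0 0 0 / 22 0 0 0 0 0 / 0 0 0 0 0 0 / 0 0 0 0 0 0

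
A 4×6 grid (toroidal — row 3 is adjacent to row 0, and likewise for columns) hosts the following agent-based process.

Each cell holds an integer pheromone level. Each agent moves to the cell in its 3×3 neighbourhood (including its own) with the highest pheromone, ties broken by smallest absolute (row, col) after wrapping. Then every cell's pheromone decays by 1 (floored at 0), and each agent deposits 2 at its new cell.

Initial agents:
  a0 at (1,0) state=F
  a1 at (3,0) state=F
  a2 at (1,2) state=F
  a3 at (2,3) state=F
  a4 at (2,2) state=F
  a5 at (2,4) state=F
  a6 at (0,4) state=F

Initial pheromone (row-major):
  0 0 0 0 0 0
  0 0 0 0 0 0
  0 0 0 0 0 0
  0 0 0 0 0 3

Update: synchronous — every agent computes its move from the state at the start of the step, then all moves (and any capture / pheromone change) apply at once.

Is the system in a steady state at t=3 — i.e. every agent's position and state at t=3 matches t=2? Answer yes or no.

t=1: a0@(0,0) a1@(3,5) a2@(0,1) a3@(1,2) a4@(1,1) a5@(3,5) a6@(3,5) | pheromone: 2 2 0 0 0 0 / 0 2 2 0 0 0 / 0 0 0 0 0 0 / 0 0 0 0 0 8
t=2: a0@(3,5) a1@(3,5) a2@(0,0) a3@(0,1) a4@(0,0) a5@(3,5) a6@(3,5) | pheromone: 5 3 0 0 0 0 / 0 1 1 0 0 0 / 0 0 0 0 0 0 / 0 0 0 0 0 15
t=3: a0@(3,5) a1@(3,5) a2@(3,5) a3@(0,0) a4@(3,5) a5@(3,5) a6@(3,5) | pheromone: 6 2 0 0 0 0 / 0 0 0 0 0 0 / 0 0 0 0 0 0 / 0 0 0 0 0 26

no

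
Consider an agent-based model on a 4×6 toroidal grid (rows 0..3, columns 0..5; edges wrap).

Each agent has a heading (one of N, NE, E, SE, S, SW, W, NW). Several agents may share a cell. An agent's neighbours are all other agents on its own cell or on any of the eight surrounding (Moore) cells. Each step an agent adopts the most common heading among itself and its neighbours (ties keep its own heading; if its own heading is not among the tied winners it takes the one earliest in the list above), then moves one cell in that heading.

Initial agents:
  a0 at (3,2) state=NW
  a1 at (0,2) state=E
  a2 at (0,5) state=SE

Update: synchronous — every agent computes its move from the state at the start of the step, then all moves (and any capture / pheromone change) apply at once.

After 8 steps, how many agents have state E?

1

t=1: a0@(2,1):NW a1@(0,3):E a2@(1,0):SE
t=2: a0@(1,0):NW a1@(0,4):E a2@(2,1):SE
t=3: a0@(0,5):NW a1@(0,5):E a2@(3,2):SE
t=4: a0@(3,4):NW a1@(0,0):E a2@(0,3):SE
t=5: a0@(2,3):NW a1@(0,1):E a2@(1,4):SE
t=6: a0@(1,2):NW a1@(0,2):E a2@(2,5):SE
t=7: a0@(0,1):NW a1@(0,3):E a2@(3,0):SE
t=8: a0@(3,0):NW a1@(0,4):E a2@(0,1):SE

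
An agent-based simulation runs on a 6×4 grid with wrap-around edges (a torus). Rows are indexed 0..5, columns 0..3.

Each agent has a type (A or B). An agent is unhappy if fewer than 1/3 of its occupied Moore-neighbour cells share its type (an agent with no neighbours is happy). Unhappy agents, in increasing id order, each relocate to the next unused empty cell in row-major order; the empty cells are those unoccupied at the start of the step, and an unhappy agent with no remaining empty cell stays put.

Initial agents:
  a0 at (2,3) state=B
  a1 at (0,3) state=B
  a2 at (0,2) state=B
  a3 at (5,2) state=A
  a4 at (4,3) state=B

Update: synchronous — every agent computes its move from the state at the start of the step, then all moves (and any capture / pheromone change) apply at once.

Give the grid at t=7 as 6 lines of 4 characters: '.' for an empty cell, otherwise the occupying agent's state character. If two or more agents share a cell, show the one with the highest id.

BBBB
.A..
....
....
....
....

t=1: a0@(2,3):B a1@(0,3):B a2@(0,2):B a3@(0,0):A a4@(0,1):B
t=2: a0@(2,3):B a1@(0,3):B a2@(0,2):B a3@(1,0):A a4@(0,1):B
t=3: a0@(0,0):B a1@(0,3):B a2@(0,2):B a3@(1,1):A a4@(0,1):B
t=4: a0@(0,0):B a1@(0,3):B a2@(0,2):B a3@(1,0):A a4@(0,1):B
t=5: a0@(0,0):B a1@(0,3):B a2@(0,2):B a3@(1,1):A a4@(0,1):B
t=6: a0@(0,0):B a1@(0,3):B a2@(0,2):B a3@(1,0):A a4@(0,1):B
t=7: a0@(0,0):B a1@(0,3):B a2@(0,2):B a3@(1,1):A a4@(0,1):B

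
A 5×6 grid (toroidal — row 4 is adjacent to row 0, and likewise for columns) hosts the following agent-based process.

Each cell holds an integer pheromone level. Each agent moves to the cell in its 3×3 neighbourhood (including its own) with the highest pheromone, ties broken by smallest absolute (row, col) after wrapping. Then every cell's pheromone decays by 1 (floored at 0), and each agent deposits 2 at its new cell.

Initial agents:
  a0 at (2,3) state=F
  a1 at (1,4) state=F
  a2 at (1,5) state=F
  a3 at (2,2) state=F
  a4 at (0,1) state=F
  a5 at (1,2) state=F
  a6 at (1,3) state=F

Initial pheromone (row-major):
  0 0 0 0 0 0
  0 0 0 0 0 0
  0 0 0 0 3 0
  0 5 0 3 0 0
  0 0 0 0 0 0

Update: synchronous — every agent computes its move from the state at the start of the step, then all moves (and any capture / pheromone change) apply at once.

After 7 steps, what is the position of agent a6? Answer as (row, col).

(2, 4)

t=1: a0@(2,4) a1@(2,4) a2@(2,4) a3@(3,1) a4@(0,0) a5@(0,1) a6@(2,4) | pheromone: 2 2 0 0 0 0 / 0 0 0 0 0 0 / 0 0 0 0 10 0 / 0 6 0 2 0 0 / 0 0 0 0 0 0
t=2: a0@(2,4) a1@(2,4) a2@(2,4) a3@(3,1) a4@(0,0) a5@(0,0) a6@(2,4) | pheromone: 5 1 0 0 0 0 / 0 0 0 0 0 0 / 0 0 0 0 17 0 / 0 7 0 1 0 0 / 0 0 0 0 0 0
t=3: a0@(2,4) a1@(2,4) a2@(2,4) a3@(3,1) a4@(0,0) a5@(0,0) a6@(2,4) | pheromone: 8 0 0 0 0 0 / 0 0 0 0 0 0 / 0 0 0 0 24 0 / 0 8 0 0 0 0 / 0 0 0 0 0 0
t=4: a0@(2,4) a1@(2,4) a2@(2,4) a3@(3,1) a4@(0,0) a5@(0,0) a6@(2,4) | pheromone: 11 0 0 0 0 0 / 0 0 0 0 0 0 / 0 0 0 0 31 0 / 0 9 0 0 0 0 / 0 0 0 0 0 0
t=5: a0@(2,4) a1@(2,4) a2@(2,4) a3@(3,1) a4@(0,0) a5@(0,0) a6@(2,4) | pheromone: 14 0 0 0 0 0 / 0 0 0 0 0 0 / 0 0 0 0 38 0 / 0 10 0 0 0 0 / 0 0 0 0 0 0
t=6: a0@(2,4) a1@(2,4) a2@(2,4) a3@(3,1) a4@(0,0) a5@(0,0) a6@(2,4) | pheromone: 17 0 0 0 0 0 / 0 0 0 0 0 0 / 0 0 0 0 45 0 / 0 11 0 0 0 0 / 0 0 0 0 0 0
t=7: a0@(2,4) a1@(2,4) a2@(2,4) a3@(3,1) a4@(0,0) a5@(0,0) a6@(2,4) | pheromone: 20 0 0 0 0 0 / 0 0 0 0 0 0 / 0 0 0 0 52 0 / 0 12 0 0 0 0 / 0 0 0 0 0 0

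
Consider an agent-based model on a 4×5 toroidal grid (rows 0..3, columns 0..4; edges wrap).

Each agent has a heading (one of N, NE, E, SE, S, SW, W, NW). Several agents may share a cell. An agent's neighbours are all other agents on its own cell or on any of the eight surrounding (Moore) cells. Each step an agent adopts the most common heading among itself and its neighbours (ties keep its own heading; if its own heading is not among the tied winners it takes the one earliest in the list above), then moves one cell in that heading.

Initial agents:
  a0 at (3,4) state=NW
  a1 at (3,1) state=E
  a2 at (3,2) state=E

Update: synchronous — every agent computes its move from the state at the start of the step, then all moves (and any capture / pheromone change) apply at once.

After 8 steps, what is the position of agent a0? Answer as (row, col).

t=1: a0@(2,3):NW a1@(3,2):E a2@(3,3):E
t=2: a0@(2,4):E a1@(3,3):E a2@(3,4):E
t=3: a0@(2,0):E a1@(3,4):E a2@(3,0):E
t=4: a0@(2,1):E a1@(3,0):E a2@(3,1):E
t=5: a0@(2,2):E a1@(3,1):E a2@(3,2):E
t=6: a0@(2,3):E a1@(3,2):E a2@(3,3):E
t=7: a0@(2,4):E a1@(3,3):E a2@(3,4):E
t=8: a0@(2,0):E a1@(3,4):E a2@(3,0):E

(2, 0)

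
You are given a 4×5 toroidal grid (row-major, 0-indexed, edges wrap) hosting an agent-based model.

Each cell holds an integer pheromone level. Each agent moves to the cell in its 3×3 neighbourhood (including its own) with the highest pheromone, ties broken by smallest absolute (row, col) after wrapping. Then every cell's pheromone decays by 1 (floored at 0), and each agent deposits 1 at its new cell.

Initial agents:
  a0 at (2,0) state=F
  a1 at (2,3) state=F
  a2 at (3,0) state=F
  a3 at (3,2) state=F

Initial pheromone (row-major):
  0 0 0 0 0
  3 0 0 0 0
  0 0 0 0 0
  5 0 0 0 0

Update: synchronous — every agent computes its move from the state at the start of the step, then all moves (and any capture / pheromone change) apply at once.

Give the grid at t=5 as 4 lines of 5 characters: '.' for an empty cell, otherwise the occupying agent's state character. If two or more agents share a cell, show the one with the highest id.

.....
.....
.....
F....

t=1: a0@(3,0) a1@(1,2) a2@(3,0) a3@(0,1) | pheromone: 0 1 0 0 0 / 2 0 1 0 0 / 0 0 0 0 0 / 6 0 0 0 0
t=2: a0@(3,0) a1@(0,1) a2@(3,0) a3@(3,0) | pheromone: 0 1 0 0 0 / 1 0 0 0 0 / 0 0 0 0 0 / 8 0 0 0 0
t=3: a0@(3,0) a1@(3,0) a2@(3,0) a3@(3,0) | pheromone: 0 0 0 0 0 / 0 0 0 0 0 / 0 0 0 0 0 / 11 0 0 0 0
t=4: a0@(3,0) a1@(3,0) a2@(3,0) a3@(3,0) | pheromone: 0 0 0 0 0 / 0 0 0 0 0 / 0 0 0 0 0 / 14 0 0 0 0
t=5: a0@(3,0) a1@(3,0) a2@(3,0) a3@(3,0) | pheromone: 0 0 0 0 0 / 0 0 0 0 0 / 0 0 0 0 0 / 17 0 0 0 0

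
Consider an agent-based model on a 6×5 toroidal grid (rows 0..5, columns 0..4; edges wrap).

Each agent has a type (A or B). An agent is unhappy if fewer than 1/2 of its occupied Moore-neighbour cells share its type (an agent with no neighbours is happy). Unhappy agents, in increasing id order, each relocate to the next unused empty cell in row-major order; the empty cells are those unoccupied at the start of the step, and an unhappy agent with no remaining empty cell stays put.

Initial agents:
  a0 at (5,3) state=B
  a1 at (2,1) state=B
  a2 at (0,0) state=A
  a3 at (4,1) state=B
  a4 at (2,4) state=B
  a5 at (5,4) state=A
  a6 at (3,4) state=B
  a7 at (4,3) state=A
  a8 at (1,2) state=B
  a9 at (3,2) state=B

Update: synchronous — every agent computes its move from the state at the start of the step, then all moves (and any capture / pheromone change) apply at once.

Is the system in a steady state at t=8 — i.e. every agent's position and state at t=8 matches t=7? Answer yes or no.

t=1: a0@(0,1):B a1@(2,1):B a2@(0,0):A a3@(4,1):B a4@(2,4):B a5@(5,4):A a6@(3,4):B a7@(0,2):A a8@(1,2):B a9@(3,2):B
t=2: a0@(0,3):B a1@(2,1):B a2@(0,0):A a3@(4,1):B a4@(2,4):B a5@(5,4):A a6@(3,4):B a7@(0,4):A a8@(1,2):B a9@(3,2):B
t=3: a0@(0,1):B a1@(2,1):B a2@(0,0):A a3@(4,1):B a4@(2,4):B a5@(5,4):A a6@(3,4):B a7@(0,4):A a8@(1,2):B a9@(3,2):B
t=4: (unchanged — steady state)

yes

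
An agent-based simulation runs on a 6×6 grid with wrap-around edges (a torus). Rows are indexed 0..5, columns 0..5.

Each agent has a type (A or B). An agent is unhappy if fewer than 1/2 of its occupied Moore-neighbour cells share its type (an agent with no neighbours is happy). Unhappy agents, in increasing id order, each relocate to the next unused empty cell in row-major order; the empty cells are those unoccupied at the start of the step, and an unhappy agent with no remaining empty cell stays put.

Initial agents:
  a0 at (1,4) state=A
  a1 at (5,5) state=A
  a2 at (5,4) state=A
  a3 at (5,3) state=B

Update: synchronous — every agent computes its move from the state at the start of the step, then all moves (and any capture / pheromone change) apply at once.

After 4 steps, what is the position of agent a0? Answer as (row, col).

t=1: a0@(1,4):A a1@(5,5):A a2@(5,4):A a3@(0,0):B
t=2: a0@(1,4):A a1@(5,5):A a2@(5,4):A a3@(0,1):B
t=3: (unchanged — steady state)

(1, 4)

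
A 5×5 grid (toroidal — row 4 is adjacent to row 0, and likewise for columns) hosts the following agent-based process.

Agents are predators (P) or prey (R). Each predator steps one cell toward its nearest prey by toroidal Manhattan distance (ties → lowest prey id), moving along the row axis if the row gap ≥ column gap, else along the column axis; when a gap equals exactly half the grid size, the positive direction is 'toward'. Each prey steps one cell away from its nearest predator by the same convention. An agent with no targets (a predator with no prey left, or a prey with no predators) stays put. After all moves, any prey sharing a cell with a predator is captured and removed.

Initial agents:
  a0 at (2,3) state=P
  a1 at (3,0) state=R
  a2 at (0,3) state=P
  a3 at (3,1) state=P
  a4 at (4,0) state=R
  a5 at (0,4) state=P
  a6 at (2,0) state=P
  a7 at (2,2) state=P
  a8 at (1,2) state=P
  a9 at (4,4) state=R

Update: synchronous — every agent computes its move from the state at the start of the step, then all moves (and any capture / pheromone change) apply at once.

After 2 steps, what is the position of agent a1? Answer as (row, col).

t=1: a0@(2,4):P a1@(3,4):R a2@(4,3):P a3@(3,0):P a4@(0,0):R a5@(4,4):P a6@(3,0):P a7@(2,1):P a8@(2,2):P a9@(3,4):R
t=2: a0@(3,4):P a1@(4,4):R a2@(3,3):P a3@(3,4):P a4@(1,0):R a5@(3,4):P a6@(3,4):P a7@(2,0):P a8@(2,3):P a9@(4,4):R

(4, 4)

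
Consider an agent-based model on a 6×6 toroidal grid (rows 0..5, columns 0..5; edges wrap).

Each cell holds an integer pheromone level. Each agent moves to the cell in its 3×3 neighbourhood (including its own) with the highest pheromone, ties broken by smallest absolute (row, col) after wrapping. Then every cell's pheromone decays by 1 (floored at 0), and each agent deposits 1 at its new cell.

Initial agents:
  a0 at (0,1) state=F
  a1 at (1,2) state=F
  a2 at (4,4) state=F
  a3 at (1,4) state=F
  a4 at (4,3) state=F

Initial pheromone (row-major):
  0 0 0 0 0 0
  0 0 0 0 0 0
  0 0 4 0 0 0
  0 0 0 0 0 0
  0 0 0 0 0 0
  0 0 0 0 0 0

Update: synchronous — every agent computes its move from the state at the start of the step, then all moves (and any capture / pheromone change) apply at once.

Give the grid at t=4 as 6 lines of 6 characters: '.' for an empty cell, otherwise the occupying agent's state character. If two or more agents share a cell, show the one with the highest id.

F..F..
......
..F...
......
......
......

t=1: a0@(0,0) a1@(2,2) a2@(3,3) a3@(0,3) a4@(3,2) | pheromone: 1 0 0 1 0 0 / 0 0 0 0 0 0 / 0 0 4 0 0 0 / 0 0 1 1 0 0 / 0 0 0 0 0 0 / 0 0 0 0 0 0
t=2: a0@(0,0) a1@(2,2) a2@(2,2) a3@(0,3) a4@(2,2) | pheromone: 1 0 0 1 0 0 / 0 0 0 0 0 0 / 0 0 6 0 0 0 / 0 0 0 0 0 0 / 0 0 0 0 0 0 / 0 0 0 0 0 0
t=3: a0@(0,0) a1@(2,2) a2@(2,2) a3@(0,3) a4@(2,2) | pheromone: 1 0 0 1 0 0 / 0 0 0 0 0 0 / 0 0 8 0 0 0 / 0 0 0 0 0 0 / 0 0 0 0 0 0 / 0 0 0 0 0 0
t=4: a0@(0,0) a1@(2,2) a2@(2,2) a3@(0,3) a4@(2,2) | pheromone: 1 0 0 1 0 0 / 0 0 0 0 0 0 / 0 0 10 0 0 0 / 0 0 0 0 0 0 / 0 0 0 0 0 0 / 0 0 0 0 0 0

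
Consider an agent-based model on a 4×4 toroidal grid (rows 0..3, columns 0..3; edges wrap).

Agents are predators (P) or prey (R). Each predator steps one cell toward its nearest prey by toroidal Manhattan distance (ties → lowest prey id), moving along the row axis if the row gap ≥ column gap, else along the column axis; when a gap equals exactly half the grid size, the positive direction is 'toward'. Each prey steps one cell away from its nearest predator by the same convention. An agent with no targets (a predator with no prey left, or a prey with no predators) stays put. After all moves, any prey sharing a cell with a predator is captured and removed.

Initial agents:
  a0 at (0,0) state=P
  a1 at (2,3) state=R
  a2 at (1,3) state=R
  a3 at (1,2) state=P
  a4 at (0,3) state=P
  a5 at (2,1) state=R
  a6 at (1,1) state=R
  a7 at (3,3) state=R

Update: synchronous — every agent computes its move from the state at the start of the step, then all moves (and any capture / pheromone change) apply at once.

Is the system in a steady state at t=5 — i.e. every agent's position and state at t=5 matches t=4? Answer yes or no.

t=1: a0@(1,0):P a1@(3,3):R a3@(1,3):P a4@(1,3):P a5@(3,1):R a7@(2,3):R
t=2: a0@(2,0):P a3@(2,3):P a4@(2,3):P a5@(2,1):R a7@(3,3):R
t=3: a0@(2,1):P a3@(3,3):P a4@(3,3):P a5@(2,2):R a7@(0,3):R
t=4: a0@(2,2):P a3@(0,3):P a4@(0,3):P a5@(2,3):R a7@(1,3):R
t=5: a0@(2,3):P a3@(1,3):P a4@(1,3):P a5@(2,0):R

no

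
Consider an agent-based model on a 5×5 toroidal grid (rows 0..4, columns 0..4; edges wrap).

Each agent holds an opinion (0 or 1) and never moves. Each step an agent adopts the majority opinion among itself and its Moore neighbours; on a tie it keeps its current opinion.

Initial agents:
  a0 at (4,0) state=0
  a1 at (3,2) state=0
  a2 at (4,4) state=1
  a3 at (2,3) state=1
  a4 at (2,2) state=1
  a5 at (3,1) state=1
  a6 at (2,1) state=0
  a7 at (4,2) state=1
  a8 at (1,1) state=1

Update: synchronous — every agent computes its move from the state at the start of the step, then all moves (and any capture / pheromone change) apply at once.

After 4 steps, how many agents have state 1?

t=1: a0@(4,0):1 a1@(3,2):1 a2@(4,4):1 a3@(2,3):1 a4@(2,2):1 a5@(3,1):1 a6@(2,1):1 a7@(4,2):1 a8@(1,1):1
t=2: (unchanged — steady state)

9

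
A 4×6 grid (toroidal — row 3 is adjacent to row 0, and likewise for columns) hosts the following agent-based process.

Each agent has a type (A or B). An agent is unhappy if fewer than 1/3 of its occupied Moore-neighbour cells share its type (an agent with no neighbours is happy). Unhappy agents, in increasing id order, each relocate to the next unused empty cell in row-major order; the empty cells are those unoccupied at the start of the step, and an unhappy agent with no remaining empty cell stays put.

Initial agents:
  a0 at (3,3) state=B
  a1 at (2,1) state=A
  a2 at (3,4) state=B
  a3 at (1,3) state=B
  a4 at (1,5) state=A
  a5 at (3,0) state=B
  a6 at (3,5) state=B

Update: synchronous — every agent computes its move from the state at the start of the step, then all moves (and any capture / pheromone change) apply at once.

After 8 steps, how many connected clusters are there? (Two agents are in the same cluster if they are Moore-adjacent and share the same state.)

3

t=1: a0@(3,3):B a1@(0,0):A a2@(3,4):B a3@(1,3):B a4@(1,5):A a5@(3,0):B a6@(3,5):B
t=2: (unchanged — steady state)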